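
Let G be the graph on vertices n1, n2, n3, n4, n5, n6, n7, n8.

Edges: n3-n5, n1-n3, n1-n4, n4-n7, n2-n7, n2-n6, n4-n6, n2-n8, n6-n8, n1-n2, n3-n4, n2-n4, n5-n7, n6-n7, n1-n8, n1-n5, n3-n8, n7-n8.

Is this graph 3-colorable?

No

n2, n6, n7, n8 form a clique, so at least 4 colors are needed.
So 3 colors are not enough.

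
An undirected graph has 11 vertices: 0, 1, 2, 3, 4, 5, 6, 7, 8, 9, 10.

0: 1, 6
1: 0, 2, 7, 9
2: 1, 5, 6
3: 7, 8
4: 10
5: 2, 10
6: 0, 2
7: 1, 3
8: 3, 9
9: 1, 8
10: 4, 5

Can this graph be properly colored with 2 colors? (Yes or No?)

The cycle 9-1-7-3-8-9 has odd length 5, so it cannot be 2-colored; at least 3 colors are needed.
So 2 colors are not enough.

No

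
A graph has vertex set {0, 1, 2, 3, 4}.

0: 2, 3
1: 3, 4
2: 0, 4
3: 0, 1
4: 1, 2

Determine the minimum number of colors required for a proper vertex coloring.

The cycle 3-0-2-4-1-3 has odd length 5, so it cannot be 2-colored; at least 3 colors are needed.
One proper 3-coloring: 0=b, 1=c, 2=a, 3=a, 4=b. Every edge joins two different colors.

3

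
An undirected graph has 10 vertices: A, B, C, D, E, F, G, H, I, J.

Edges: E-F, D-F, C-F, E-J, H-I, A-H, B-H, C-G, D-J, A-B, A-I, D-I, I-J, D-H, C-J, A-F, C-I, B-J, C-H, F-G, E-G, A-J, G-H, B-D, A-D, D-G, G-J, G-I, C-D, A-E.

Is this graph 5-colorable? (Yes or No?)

The chromatic number is 5. C, D, G, I, J form a clique, so at least 5 colors are needed.
5 colors suffice: color 1 → {D, E}; color 2 → {A, G}; color 3 → {F, H, J}; color 4 → {B, I}; color 5 → {C}.
That is already a proper 5-coloring.

Yes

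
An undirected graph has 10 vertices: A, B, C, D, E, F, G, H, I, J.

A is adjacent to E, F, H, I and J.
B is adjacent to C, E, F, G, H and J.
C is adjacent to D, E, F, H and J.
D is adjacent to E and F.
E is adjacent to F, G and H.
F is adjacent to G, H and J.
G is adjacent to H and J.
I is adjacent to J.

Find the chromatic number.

B, C, E, F, H form a clique, so at least 5 colors are needed.
One proper 5-coloring: A=3, B=3, C=5, D=3, E=2, F=1, G=5, H=4, I=1, J=2. Each edge has distinct colors on its endpoints.

5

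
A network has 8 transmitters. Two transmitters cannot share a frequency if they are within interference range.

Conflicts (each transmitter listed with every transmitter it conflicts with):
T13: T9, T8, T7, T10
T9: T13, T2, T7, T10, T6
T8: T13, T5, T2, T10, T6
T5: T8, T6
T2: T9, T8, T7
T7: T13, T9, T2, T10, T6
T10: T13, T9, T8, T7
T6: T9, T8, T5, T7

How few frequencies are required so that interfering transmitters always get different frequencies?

T13, T9, T7, T10 all conflict with each other, so at least 4 frequencies are needed.
4 frequencies suffice: frequency 1 → {T9, T8}; frequency 2 → {T5, T7}; frequency 3 → {T2, T10, T6}; frequency 4 → {T13}. Each listed conflict is separated.

4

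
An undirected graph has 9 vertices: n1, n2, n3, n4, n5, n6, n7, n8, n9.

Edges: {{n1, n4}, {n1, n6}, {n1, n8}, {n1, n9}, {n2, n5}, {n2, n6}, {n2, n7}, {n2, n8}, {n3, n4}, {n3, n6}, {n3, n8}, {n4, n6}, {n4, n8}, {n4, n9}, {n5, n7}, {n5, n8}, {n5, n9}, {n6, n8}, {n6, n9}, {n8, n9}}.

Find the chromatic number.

n1, n4, n6, n8, n9 are mutually adjacent (a clique of size 5), so at least 5 colors are needed.
One proper 5-coloring: n1=5, n2=3, n3=4, n4=3, n5=2, n6=2, n7=1, n8=1, n9=4. No two adjacent vertices share a color.

5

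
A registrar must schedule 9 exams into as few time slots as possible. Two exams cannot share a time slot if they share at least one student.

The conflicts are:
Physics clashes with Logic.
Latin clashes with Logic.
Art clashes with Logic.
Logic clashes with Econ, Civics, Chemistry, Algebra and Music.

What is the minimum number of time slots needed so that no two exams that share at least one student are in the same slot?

Logic and Civics conflict, so at least 2 time slots are needed.
Using 2 time slots: Physics=2, Latin=2, Art=2, Logic=1, Econ=2, Civics=2, Chemistry=2, Algebra=2, Music=2. No two conflicting exams share a time slot.

2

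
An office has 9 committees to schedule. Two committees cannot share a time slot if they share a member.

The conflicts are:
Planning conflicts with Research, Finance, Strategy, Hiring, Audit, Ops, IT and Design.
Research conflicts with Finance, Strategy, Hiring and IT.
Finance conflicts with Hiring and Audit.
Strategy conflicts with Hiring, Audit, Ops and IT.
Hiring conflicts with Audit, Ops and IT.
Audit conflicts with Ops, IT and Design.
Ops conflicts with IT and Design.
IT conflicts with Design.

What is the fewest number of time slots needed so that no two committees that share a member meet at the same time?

6

Planning, Strategy, Hiring, Audit, Ops, IT are mutually in conflict, so at least 6 time slots are needed.
6 time slots suffice: time slot 1 → {Planning}; time slot 2 → {Research, Audit}; time slot 3 → {Hiring, Design}; time slot 4 → {Finance, IT}; time slot 5 → {Strategy}; time slot 6 → {Ops}. No two conflicting committees share a time slot.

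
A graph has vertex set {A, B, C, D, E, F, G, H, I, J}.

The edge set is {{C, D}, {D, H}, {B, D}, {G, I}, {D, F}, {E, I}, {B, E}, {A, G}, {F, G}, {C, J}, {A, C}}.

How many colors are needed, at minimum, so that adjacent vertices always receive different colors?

The cycle A-C-D-F-G-A has odd length 5, so it cannot be 2-colored; at least 3 colors are needed.
3 colors suffice: color 1 → {D, E, G, J}; color 2 → {B, C, F, H, I}; color 3 → {A}. No two adjacent vertices share a color.

3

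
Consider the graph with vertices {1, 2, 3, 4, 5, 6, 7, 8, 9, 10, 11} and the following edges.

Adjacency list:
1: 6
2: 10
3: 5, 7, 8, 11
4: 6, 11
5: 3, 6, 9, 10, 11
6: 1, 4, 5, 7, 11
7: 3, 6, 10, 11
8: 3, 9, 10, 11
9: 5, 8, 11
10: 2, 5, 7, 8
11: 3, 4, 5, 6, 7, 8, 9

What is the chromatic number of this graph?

3

8, 9, 11 are mutually adjacent, so at least 3 colors are needed.
A valid assignment using 3 colors: 1=red, 2=blue, 3=green, 4=blue, 5=blue, 6=green, 7=blue, 8=blue, 9=green, 10=red, 11=red. No two adjacent vertices share a color.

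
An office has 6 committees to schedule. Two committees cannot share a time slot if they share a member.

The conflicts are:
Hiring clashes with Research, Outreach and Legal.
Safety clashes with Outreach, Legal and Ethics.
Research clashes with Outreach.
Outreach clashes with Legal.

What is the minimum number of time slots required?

3

Safety, Outreach, Legal are mutually in conflict, so at least 3 time slots are needed.
3 time slots suffice: Hiring=2, Safety=2, Research=3, Outreach=1, Legal=3, Ethics=1. Each listed conflict is separated.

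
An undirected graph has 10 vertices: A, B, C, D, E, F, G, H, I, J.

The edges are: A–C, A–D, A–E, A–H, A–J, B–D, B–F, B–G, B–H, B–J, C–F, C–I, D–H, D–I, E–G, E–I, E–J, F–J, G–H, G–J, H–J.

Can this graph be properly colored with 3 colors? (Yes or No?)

B, G, H, J form a clique, so at least 4 colors are needed.
So 3 colors are not enough.

No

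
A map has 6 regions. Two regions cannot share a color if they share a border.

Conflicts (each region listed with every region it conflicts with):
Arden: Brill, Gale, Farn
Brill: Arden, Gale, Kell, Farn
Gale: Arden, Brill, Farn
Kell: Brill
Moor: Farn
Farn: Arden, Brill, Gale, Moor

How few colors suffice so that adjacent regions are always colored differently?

Arden, Brill, Gale, Farn are mutually in conflict, so at least 4 colors are needed.
4 colors suffice: color 1 → {Kell, Farn}; color 2 → {Brill, Moor}; color 3 → {Arden}; color 4 → {Gale}. Each listed conflict is separated.

4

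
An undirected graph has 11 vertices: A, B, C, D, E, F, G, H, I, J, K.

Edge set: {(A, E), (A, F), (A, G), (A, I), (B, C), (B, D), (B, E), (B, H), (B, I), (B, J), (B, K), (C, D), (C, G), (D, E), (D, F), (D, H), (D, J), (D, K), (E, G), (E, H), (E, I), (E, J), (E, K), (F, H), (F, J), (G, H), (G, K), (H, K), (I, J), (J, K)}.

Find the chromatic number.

B, D, E, H, K are pairwise adjacent (a clique of size 5), so at least 5 colors are needed.
5 colors suffice: A=yellow, B=blue, C=red, D=green, E=red, F=red, G=blue, H=purple, I=green, J=purple, K=yellow. Each edge has distinct colors on its endpoints.

5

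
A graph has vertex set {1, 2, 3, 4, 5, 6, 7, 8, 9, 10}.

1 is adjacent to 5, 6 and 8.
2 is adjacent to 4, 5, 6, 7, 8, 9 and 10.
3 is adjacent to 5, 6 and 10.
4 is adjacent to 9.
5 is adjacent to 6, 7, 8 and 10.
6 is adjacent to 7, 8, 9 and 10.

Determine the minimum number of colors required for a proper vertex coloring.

1, 5, 6, 8 are mutually adjacent (a clique of size 4), so at least 4 colors are needed.
One proper 4-coloring: 1=b, 2=b, 3=b, 4=a, 5=c, 6=a, 7=d, 8=d, 9=c, 10=d. Each edge has distinct colors on its endpoints.

4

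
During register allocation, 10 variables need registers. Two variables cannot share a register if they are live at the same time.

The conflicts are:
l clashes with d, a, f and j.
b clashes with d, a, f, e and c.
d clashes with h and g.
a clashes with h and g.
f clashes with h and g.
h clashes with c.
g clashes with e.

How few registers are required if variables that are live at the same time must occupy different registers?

b and d conflict, so at least 2 registers are needed.
A valid assignment using 2 registers: l=1, b=1, d=2, a=2, f=2, h=1, g=1, e=2, j=2, c=2. Every pair that conflicts lands in different registers.

2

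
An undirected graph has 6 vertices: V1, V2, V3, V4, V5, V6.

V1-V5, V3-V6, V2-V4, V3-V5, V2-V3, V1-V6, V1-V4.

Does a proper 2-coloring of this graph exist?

No

The cycle V3-V2-V4-V1-V5-V3 has odd length 5, so it cannot be 2-colored; at least 3 colors are needed.
So 2 colors are not enough.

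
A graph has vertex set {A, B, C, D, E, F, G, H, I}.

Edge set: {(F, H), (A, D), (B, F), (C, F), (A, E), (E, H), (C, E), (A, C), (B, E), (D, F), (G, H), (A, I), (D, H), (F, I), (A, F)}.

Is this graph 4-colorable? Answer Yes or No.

Yes

The chromatic number is 3. D, F, H are pairwise adjacent, so at least 3 colors are needed.
3 colors suffice: color 1 → {E, F, G}; color 2 → {A, B, H}; color 3 → {C, D, I}.
Since 4 ≥ 3, a proper 4-coloring certainly exists.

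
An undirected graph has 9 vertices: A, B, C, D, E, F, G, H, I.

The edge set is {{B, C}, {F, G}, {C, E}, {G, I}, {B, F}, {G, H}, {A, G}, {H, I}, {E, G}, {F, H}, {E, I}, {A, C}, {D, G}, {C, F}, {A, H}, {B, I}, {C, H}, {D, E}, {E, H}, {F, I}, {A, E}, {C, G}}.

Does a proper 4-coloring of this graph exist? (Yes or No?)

A, C, E, G, H form a clique, so at least 5 colors are needed.
So 4 colors are not enough.

No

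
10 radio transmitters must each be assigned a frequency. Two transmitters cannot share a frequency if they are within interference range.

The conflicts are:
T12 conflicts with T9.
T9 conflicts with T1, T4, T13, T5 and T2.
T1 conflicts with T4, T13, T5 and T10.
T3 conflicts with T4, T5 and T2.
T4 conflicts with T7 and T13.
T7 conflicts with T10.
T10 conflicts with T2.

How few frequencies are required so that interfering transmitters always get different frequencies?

T9, T1, T4, T13 are mutually in conflict, so at least 4 frequencies are needed.
4 frequencies suffice: T12=2, T9=1, T1=3, T3=1, T4=2, T7=3, T13=4, T5=2, T10=1, T2=2. Each listed conflict is separated.

4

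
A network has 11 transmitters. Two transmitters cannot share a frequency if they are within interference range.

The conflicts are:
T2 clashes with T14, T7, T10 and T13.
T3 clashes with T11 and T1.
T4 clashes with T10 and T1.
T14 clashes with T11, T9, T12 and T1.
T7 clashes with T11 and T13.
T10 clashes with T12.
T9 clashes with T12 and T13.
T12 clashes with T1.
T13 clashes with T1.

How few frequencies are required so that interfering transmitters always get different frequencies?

T14, T9, T12 pairwise conflict, so at least 3 frequencies are needed.
A valid assignment using 3 frequencies: T2=2, T3=1, T4=3, T14=1, T7=3, T11=2, T10=1, T9=2, T12=3, T13=1, T1=2. Every pair that conflicts lands in different frequencies.

3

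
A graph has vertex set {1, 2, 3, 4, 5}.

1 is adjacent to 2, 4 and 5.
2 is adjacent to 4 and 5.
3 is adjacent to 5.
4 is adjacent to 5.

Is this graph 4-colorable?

Yes

The chromatic number is 4. 1, 2, 4, 5 are pairwise adjacent (a clique of size 4), so at least 4 colors are needed.
One proper 4-coloring: 1=green, 2=blue, 3=blue, 4=yellow, 5=red.
That is already a proper 4-coloring.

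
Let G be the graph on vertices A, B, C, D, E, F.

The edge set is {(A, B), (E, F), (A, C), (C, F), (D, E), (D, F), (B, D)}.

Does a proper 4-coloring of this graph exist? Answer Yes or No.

Yes

The chromatic number is 3. D, E, F are pairwise adjacent, so at least 3 colors are needed.
A valid assignment using 3 colors: A=red, B=blue, C=green, D=red, E=green, F=blue.
Since 4 ≥ 3, a proper 4-coloring certainly exists.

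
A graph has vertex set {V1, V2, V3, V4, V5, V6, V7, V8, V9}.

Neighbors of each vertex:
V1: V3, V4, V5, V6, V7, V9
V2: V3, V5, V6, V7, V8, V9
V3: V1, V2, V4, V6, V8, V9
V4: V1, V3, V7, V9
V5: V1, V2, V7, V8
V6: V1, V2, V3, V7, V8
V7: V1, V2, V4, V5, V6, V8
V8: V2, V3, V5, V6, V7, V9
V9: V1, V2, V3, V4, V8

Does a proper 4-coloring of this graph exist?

Yes

The chromatic number is 4. V1, V3, V4, V9 are pairwise adjacent (a clique of size 4), so at least 4 colors are needed.
4 colors suffice: V1=R, V2=G, V3=B, V4=G, V5=Y, V6=Y, V7=B, V8=R, V9=Y.
That is already a proper 4-coloring.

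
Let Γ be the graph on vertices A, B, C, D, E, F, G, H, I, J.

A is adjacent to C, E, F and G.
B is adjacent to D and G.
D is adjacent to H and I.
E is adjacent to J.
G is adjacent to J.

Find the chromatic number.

2

A and G are adjacent, so at least 2 colors are needed.
2 colors suffice: color red → {A, B, H, I, J}; color blue → {C, D, E, F, G}. Every edge joins two different colors.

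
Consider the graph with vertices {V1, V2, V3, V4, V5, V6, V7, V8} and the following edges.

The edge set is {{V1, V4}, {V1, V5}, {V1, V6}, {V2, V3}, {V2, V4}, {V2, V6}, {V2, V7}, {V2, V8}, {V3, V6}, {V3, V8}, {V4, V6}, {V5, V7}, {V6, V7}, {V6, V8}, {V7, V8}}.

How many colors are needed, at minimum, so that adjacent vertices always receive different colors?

4

V2, V6, V7, V8 form a clique, so at least 4 colors are needed.
4 colors suffice: color R → {V5, V6}; color B → {V1, V2}; color G → {V4, V8}; color Y → {V3, V7}. No two adjacent vertices share a color.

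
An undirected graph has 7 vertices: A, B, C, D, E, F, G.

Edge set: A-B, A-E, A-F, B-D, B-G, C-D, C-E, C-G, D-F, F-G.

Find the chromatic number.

3

The cycle A-B-D-C-E-A has odd length 5, so it cannot be 2-colored; at least 3 colors are needed.
3 colors suffice: color 1 → {A, D, G}; color 2 → {B, C, F}; color 3 → {E}. No two adjacent vertices share a color.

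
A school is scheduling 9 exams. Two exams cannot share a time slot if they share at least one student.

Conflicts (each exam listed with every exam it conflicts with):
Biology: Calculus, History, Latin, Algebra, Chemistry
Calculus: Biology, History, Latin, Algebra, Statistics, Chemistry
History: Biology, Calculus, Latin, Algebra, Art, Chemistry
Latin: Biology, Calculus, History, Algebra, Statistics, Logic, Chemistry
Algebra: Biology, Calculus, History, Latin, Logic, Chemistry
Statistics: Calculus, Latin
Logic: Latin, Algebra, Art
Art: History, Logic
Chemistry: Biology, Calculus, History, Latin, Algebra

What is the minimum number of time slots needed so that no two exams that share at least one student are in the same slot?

Biology, Calculus, History, Latin, Algebra, Chemistry pairwise conflict, so at least 6 time slots are needed.
Using 6 time slots: Biology=6, Calculus=4, History=2, Latin=1, Algebra=3, Statistics=2, Logic=2, Art=1, Chemistry=5. Every pair that conflicts lands in different time slots.

6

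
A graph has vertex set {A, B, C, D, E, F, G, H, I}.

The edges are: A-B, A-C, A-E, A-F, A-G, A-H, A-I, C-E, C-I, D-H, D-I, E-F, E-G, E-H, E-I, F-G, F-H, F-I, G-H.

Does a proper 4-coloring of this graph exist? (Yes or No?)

A, E, F, G, H are pairwise adjacent (a clique of size 5), so at least 5 colors are needed.
So 4 colors are not enough.

No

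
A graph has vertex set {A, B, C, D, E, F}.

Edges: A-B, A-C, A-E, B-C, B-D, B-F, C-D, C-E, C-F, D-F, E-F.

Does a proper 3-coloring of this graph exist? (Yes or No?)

B, C, D, F form a clique, so at least 4 colors are needed.
So 3 colors are not enough.

No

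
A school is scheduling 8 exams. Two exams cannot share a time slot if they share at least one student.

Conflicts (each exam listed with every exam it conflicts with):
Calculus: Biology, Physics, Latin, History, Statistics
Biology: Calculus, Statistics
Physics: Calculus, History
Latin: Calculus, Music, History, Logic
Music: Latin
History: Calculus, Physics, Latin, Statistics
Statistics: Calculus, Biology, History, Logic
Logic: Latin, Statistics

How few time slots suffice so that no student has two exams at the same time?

Calculus, Latin, History are mutually in conflict, so at least 3 time slots are needed.
3 time slots suffice: time slot 1 → {Calculus, Music, Logic}; time slot 2 → {Physics, Latin, Statistics}; time slot 3 → {Biology, History}. Every pair that conflicts lands in different time slots.

3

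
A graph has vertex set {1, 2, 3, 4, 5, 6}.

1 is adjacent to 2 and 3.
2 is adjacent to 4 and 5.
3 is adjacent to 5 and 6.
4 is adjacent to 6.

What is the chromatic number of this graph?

3

The cycle 3-5-2-4-6-3 has odd length 5, so it cannot be 2-colored; at least 3 colors are needed.
One proper 3-coloring: 1=b, 2=a, 3=a, 4=c, 5=b, 6=b. No two adjacent vertices share a color.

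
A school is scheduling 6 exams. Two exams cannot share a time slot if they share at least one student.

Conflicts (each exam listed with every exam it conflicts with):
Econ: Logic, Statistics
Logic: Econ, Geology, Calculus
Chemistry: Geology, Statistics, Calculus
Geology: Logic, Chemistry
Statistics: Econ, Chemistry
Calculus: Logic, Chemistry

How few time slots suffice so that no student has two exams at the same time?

The cycle Chemistry-Calculus-Logic-Econ-Statistics-Chemistry has odd length 5, so it cannot be 2-colored; at least 3 time slots are needed.
3 time slots suffice: time slot 1 → {Logic, Chemistry}; time slot 2 → {Geology, Statistics, Calculus}; time slot 3 → {Econ}. Every pair that conflicts lands in different time slots.

3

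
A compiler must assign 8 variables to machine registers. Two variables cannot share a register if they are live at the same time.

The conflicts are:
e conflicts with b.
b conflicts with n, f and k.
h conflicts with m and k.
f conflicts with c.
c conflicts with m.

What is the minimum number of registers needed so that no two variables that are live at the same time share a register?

e and b conflict, so at least 2 registers are needed.
2 registers suffice: register 1 → {b, h, c}; register 2 → {e, n, f, m, k}. No two conflicting variables share a register.

2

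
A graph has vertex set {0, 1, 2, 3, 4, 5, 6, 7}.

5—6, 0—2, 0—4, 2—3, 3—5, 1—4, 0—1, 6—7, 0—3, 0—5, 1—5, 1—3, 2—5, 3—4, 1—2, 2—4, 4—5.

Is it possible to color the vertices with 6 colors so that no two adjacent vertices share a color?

Yes

The chromatic number is 6. 0, 1, 2, 3, 4, 5 are mutually adjacent (a clique of size 6), so at least 6 colors are needed.
6 colors suffice: color red → {5, 7}; color blue → {3, 6}; color green → {4}; color yellow → {2}; color purple → {1}; color orange → {0}.
That is already a proper 6-coloring.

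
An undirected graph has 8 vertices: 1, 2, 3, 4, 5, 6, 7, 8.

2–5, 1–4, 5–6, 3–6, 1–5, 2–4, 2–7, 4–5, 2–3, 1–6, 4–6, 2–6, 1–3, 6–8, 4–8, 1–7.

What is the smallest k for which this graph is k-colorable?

1, 4, 5, 6 are pairwise adjacent (a clique of size 4), so at least 4 colors are needed.
One proper 4-coloring: 1=c, 2=c, 3=b, 4=b, 5=d, 6=a, 7=a, 8=c. No two adjacent vertices share a color.

4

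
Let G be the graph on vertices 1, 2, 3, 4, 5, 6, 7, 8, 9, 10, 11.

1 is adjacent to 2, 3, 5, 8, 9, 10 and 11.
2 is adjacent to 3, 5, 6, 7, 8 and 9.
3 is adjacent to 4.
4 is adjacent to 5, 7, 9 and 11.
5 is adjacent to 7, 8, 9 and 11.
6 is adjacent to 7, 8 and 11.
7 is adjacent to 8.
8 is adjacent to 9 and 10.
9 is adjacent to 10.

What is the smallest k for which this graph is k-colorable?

5

1, 2, 5, 8, 9 form a clique, so at least 5 colors are needed.
5 colors suffice: color red → {3, 5, 6, 10}; color blue → {1, 7}; color green → {4, 8}; color yellow → {2, 11}; color purple → {9}. No two adjacent vertices share a color.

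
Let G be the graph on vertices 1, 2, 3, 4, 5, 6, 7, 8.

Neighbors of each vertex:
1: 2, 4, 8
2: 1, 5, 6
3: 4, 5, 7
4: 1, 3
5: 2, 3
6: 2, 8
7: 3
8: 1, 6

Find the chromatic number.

The cycle 2-1-4-3-5-2 has odd length 5, so it cannot be 2-colored; at least 3 colors are needed.
3 colors suffice: color red → {1, 3, 6}; color blue → {2, 4, 7, 8}; color green → {5}. Each edge has distinct colors on its endpoints.

3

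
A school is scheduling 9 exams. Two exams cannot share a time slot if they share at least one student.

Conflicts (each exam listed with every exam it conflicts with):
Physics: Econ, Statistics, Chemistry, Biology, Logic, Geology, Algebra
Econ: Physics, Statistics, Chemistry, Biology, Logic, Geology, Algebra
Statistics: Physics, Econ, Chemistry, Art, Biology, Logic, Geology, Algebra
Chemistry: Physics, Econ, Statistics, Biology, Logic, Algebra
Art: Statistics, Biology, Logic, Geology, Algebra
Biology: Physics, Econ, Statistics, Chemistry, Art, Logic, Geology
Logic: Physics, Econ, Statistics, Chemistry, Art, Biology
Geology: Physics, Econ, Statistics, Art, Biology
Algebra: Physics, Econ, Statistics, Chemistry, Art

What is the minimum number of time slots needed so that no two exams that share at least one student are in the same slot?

6

Physics, Econ, Statistics, Chemistry, Biology, Logic are mutually in conflict, so at least 6 time slots are needed.
6 time slots suffice: time slot 1 → {Statistics}; time slot 2 → {Biology, Algebra}; time slot 3 → {Econ, Art}; time slot 4 → {Physics}; time slot 5 → {Logic, Geology}; time slot 6 → {Chemistry}. No two conflicting exams share a time slot.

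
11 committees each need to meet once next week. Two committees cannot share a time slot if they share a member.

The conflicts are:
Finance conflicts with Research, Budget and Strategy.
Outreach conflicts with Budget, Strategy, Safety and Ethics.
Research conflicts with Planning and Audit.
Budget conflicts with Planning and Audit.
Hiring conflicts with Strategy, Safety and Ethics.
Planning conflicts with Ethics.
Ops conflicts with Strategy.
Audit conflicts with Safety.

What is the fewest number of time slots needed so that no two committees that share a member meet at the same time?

Outreach and Budget conflict, so at least 2 time slots are needed.
2 time slots suffice: time slot 1 → {Research, Budget, Strategy, Safety, Ethics}; time slot 2 → {Finance, Outreach, Hiring, Planning, Ops, Audit}. Every pair that conflicts lands in different time slots.

2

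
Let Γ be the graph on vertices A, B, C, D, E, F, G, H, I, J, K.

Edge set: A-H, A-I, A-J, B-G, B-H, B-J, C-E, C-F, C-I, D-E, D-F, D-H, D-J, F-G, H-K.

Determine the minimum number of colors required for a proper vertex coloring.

The cycle J-D-F-G-B-J has odd length 5, so it cannot be 2-colored; at least 3 colors are needed.
3 colors suffice: color 1 → {E, F, H, I, J}; color 2 → {A, B, C, D, K}; color 3 → {G}. Each edge has distinct colors on its endpoints.

3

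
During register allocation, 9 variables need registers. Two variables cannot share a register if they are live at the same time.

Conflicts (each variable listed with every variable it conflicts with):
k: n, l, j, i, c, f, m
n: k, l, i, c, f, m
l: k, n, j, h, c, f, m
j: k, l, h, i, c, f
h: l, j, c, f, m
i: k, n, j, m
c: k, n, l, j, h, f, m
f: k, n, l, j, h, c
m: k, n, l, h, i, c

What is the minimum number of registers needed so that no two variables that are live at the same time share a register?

k, n, l, c, m all conflict with each other, so at least 5 registers are needed.
5 registers suffice: register 1 → {k, h}; register 2 → {l, i}; register 3 → {c}; register 4 → {f, m}; register 5 → {n, j}. No two conflicting variables share a register.

5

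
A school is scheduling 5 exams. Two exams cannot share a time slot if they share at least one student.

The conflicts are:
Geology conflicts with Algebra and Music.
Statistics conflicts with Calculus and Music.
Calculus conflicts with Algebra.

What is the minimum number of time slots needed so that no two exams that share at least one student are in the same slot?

3

The cycle Calculus-Statistics-Music-Geology-Algebra-Calculus has odd length 5, so it cannot be 2-colored; at least 3 time slots are needed.
Using 3 time slots: Geology=3, Statistics=2, Calculus=1, Algebra=2, Music=1. No two conflicting exams share a time slot.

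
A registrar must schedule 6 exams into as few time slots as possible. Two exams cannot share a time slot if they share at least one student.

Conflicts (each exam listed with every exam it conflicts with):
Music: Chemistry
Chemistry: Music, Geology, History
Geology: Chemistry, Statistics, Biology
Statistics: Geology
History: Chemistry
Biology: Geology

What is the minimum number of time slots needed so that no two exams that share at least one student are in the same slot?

Chemistry and Geology conflict, so at least 2 time slots are needed.
2 time slots suffice: time slot 1 → {Music, Geology, History}; time slot 2 → {Chemistry, Statistics, Biology}. Every pair that conflicts lands in different time slots.

2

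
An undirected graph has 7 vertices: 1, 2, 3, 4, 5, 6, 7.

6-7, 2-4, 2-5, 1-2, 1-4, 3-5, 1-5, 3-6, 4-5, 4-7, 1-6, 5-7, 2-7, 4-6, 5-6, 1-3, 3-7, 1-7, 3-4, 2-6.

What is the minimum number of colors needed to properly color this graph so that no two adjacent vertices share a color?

6

1, 3, 4, 5, 6, 7 are mutually adjacent (a clique of size 6), so at least 6 colors are needed.
A valid assignment using 6 colors: 1=yellow, 2=orange, 3=orange, 4=blue, 5=red, 6=purple, 7=green. Every edge joins two different colors.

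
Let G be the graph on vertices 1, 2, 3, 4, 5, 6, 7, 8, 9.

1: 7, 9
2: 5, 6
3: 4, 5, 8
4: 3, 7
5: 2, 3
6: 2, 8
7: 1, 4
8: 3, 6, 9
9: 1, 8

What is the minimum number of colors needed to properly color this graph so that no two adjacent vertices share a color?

The cycle 5-3-8-6-2-5 has odd length 5, so it cannot be 2-colored; at least 3 colors are needed.
3 colors suffice: color a → {2, 3, 7, 9}; color b → {1, 4, 5, 8}; color c → {6}. Each edge has distinct colors on its endpoints.

3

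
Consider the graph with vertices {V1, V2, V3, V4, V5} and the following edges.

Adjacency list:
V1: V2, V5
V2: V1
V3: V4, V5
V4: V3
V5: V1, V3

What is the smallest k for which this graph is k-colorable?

2

V3 and V5 are adjacent, so at least 2 colors are needed.
2 colors suffice: color red → {V2, V4, V5}; color blue → {V1, V3}. Each edge has distinct colors on its endpoints.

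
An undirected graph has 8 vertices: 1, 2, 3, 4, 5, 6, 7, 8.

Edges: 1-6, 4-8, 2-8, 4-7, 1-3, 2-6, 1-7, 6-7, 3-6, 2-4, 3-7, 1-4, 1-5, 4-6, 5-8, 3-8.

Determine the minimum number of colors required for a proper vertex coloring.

1, 3, 6, 7 are pairwise adjacent (a clique of size 4), so at least 4 colors are needed.
4 colors suffice: 1=b, 2=b, 3=c, 4=c, 5=c, 6=a, 7=d, 8=a. Each edge has distinct colors on its endpoints.

4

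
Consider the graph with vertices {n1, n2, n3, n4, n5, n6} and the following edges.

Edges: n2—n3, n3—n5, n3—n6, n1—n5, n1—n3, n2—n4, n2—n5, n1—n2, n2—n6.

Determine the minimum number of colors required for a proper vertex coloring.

n1, n2, n3, n5 form a clique, so at least 4 colors are needed.
4 colors suffice: color red → {n2}; color blue → {n3, n4}; color green → {n5, n6}; color yellow → {n1}. Every edge joins two different colors.

4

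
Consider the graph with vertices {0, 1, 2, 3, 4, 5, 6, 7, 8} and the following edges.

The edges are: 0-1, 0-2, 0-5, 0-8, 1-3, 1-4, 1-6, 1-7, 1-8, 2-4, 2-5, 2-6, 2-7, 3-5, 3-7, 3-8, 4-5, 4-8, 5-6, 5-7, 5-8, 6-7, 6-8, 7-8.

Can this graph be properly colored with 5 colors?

Yes

The chromatic number is 4. 2, 5, 6, 7 form a clique, so at least 4 colors are needed.
One proper 4-coloring: 0=c, 1=a, 2=b, 3=d, 4=c, 5=a, 6=d, 7=c, 8=b.
Since 5 ≥ 4, a proper 5-coloring certainly exists.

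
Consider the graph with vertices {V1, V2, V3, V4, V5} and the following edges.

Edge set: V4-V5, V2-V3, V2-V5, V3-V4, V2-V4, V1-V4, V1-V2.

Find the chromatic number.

V2, V4, V5 form a triangle, so at least 3 colors are needed.
3 colors suffice: V1=3, V2=1, V3=3, V4=2, V5=3. Every edge joins two different colors.

3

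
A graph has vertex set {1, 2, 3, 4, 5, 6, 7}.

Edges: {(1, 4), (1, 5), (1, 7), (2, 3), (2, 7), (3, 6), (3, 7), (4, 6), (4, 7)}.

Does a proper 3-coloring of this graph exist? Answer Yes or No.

The chromatic number is 3. 1, 4, 7 are pairwise adjacent, so at least 3 colors are needed.
3 colors suffice: 1=c, 2=c, 3=b, 4=b, 5=a, 6=a, 7=a.
That is already a proper 3-coloring.

Yes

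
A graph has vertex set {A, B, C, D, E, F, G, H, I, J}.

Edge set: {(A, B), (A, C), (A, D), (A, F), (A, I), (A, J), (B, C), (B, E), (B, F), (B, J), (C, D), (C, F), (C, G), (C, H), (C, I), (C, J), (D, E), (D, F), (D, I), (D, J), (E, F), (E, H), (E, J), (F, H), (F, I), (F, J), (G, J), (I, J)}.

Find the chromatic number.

6

A, C, D, F, I, J are mutually adjacent (a clique of size 6), so at least 6 colors are needed.
6 colors suffice: color 1 → {C, E}; color 2 → {H, J}; color 3 → {F, G}; color 4 → {B, D}; color 5 → {A}; color 6 → {I}. Every edge joins two different colors.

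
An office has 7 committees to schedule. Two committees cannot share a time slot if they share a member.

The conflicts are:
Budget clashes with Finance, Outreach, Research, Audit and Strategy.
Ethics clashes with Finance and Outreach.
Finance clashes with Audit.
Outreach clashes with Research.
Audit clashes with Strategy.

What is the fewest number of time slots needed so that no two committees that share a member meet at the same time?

3

Budget, Outreach, Research are mutually in conflict, so at least 3 time slots are needed.
3 time slots suffice: time slot 1 → {Budget, Ethics}; time slot 2 → {Outreach, Audit}; time slot 3 → {Finance, Research, Strategy}. Each listed conflict is separated.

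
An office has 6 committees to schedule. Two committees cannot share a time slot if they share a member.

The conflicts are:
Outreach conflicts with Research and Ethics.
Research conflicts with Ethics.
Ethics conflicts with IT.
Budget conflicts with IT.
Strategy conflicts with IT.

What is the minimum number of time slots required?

Outreach, Research, Ethics pairwise conflict, so at least 3 time slots are needed.
3 time slots suffice: time slot 1 → {Outreach, IT}; time slot 2 → {Ethics, Budget, Strategy}; time slot 3 → {Research}. Each listed conflict is separated.

3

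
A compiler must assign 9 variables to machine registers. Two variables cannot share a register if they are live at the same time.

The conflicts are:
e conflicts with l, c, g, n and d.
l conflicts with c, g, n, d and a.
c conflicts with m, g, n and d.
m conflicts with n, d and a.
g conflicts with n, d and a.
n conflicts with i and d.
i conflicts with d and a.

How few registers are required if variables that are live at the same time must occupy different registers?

6

e, l, c, g, n, d are mutually in conflict, so at least 6 registers are needed.
6 registers suffice: register 1 → {d, a}; register 2 → {n}; register 3 → {l, m, i}; register 4 → {g}; register 5 → {c}; register 6 → {e}. Every pair that conflicts lands in different registers.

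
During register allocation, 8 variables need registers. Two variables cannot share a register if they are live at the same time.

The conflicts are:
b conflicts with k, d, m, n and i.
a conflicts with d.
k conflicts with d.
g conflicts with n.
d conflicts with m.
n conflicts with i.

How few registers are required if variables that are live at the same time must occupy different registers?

b, n, i pairwise conflict, so at least 3 registers are needed.
3 registers suffice: register 1 → {b, a, g}; register 2 → {d, n}; register 3 → {k, m, i}. No two conflicting variables share a register.

3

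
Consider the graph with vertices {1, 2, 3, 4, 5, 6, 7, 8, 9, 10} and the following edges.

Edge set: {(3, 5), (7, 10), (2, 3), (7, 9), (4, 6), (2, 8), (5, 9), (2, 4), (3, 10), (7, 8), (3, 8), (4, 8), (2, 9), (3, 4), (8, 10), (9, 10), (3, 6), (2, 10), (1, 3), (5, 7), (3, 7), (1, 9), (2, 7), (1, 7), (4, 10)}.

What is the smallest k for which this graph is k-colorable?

2, 3, 7, 8, 10 are mutually adjacent (a clique of size 5), so at least 5 colors are needed.
5 colors suffice: 1=green, 2=green, 3=red, 4=blue, 5=green, 6=green, 7=blue, 8=purple, 9=red, 10=yellow. Every edge joins two different colors.

5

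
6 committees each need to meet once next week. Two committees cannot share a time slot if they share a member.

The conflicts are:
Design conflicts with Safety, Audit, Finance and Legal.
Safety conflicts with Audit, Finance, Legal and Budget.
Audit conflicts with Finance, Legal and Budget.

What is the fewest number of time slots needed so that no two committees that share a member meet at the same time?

4

Design, Safety, Audit, Legal all conflict with each other, so at least 4 time slots are needed.
4 time slots suffice: time slot 1 → {Audit}; time slot 2 → {Safety}; time slot 3 → {Design, Budget}; time slot 4 → {Finance, Legal}. Every pair that conflicts lands in different time slots.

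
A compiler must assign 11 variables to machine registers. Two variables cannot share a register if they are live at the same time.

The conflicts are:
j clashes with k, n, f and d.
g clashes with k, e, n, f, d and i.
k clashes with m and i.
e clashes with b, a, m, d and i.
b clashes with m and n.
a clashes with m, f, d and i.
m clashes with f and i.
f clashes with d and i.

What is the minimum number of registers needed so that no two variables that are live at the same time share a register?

a, m, f, i are mutually in conflict, so at least 4 registers are needed.
Using 4 registers: j=2, g=2, k=1, e=1, b=3, a=4, m=2, n=1, f=1, d=3, i=3. Every pair that conflicts lands in different registers.

4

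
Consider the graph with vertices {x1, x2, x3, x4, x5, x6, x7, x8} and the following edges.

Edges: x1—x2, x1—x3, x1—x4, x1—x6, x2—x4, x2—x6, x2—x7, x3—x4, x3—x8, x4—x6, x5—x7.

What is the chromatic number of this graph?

x1, x2, x4, x6 form a clique, so at least 4 colors are needed.
One proper 4-coloring: x1=green, x2=blue, x3=blue, x4=red, x5=blue, x6=yellow, x7=red, x8=red. Each edge has distinct colors on its endpoints.

4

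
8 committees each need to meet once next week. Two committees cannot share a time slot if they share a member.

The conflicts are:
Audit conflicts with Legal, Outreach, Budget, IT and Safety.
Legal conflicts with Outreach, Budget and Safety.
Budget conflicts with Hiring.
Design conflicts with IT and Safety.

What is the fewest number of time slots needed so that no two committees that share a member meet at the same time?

Audit, Legal, Outreach all conflict with each other, so at least 3 time slots are needed.
Using 3 time slots: Audit=1, Legal=2, Outreach=3, Budget=3, Hiring=1, Design=1, IT=2, Safety=3. Every pair that conflicts lands in different time slots.

3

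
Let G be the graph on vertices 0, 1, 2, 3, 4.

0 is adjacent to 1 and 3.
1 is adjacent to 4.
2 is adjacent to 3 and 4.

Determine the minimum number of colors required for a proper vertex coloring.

The cycle 2-4-1-0-3-2 has odd length 5, so it cannot be 2-colored; at least 3 colors are needed.
3 colors suffice: 0=b, 1=a, 2=c, 3=a, 4=b. Every edge joins two different colors.

3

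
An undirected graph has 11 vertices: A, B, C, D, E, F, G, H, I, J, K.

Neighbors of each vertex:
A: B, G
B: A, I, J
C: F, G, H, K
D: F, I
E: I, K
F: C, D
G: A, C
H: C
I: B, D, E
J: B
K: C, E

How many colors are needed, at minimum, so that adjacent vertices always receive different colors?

The cycle K-E-I-B-A-G-C-K has odd length 7, so it cannot be 2-colored; at least 3 colors are needed.
One proper 3-coloring: A=1, B=2, C=1, D=3, E=3, F=2, G=2, H=2, I=1, J=1, K=2. No two adjacent vertices share a color.

3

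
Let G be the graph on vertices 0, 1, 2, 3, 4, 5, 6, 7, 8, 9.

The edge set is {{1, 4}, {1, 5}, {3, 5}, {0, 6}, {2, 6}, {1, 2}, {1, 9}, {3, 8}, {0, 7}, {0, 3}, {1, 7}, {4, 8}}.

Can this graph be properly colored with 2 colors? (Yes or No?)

The cycle 1-7-0-6-2-1 has odd length 5, so it cannot be 2-colored; at least 3 colors are needed.
So 2 colors are not enough.

No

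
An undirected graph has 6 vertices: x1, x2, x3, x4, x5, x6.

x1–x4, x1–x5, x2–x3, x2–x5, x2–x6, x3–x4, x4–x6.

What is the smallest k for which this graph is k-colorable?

The cycle x1-x4-x3-x2-x5-x1 has odd length 5, so it cannot be 2-colored; at least 3 colors are needed.
A valid assignment using 3 colors: x1=B, x2=R, x3=B, x4=R, x5=G, x6=B. Each edge has distinct colors on its endpoints.

3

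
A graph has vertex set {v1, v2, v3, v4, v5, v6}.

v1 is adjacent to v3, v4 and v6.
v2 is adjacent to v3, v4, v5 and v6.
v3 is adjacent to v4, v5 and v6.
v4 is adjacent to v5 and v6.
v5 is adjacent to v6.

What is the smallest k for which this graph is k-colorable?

v2, v3, v4, v5, v6 are pairwise adjacent (a clique of size 5), so at least 5 colors are needed.
A valid assignment using 5 colors: v1=Y, v2=P, v3=G, v4=B, v5=Y, v6=R. No two adjacent vertices share a color.

5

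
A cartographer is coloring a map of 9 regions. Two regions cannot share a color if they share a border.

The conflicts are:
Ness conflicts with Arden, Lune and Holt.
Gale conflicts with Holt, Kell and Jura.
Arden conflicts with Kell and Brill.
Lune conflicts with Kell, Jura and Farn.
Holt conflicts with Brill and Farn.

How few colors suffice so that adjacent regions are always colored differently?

The cycle Ness-Lune-Jura-Gale-Holt-Ness has odd length 5, so it cannot be 2-colored; at least 3 colors are needed.
3 colors suffice: color 1 → {Arden, Lune, Holt}; color 2 → {Ness, Gale, Brill, Farn}; color 3 → {Kell, Jura}. Each listed conflict is separated.

3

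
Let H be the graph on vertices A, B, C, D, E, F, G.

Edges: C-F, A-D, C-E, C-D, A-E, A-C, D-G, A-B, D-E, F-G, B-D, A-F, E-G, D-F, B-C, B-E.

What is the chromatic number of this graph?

5

A, B, C, D, E are mutually adjacent (a clique of size 5), so at least 5 colors are needed.
5 colors suffice: A=3, B=5, C=2, D=1, E=4, F=4, G=2. No two adjacent vertices share a color.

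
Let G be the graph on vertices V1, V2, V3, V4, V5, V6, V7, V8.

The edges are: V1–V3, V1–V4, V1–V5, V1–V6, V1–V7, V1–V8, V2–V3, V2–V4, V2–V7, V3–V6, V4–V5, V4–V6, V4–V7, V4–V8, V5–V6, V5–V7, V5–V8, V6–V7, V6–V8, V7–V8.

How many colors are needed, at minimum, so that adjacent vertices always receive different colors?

V1, V4, V5, V6, V7, V8 are mutually adjacent (a clique of size 6), so at least 6 colors are needed.
One proper 6-coloring: V1=4, V2=3, V3=1, V4=2, V5=6, V6=3, V7=1, V8=5. Every edge joins two different colors.

6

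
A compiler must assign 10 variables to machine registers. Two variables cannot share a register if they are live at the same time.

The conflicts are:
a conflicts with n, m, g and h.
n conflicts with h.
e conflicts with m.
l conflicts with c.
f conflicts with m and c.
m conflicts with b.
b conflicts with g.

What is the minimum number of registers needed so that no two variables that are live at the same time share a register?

3

a, n, h all conflict with each other, so at least 3 registers are needed.
3 registers suffice: register 1 → {a, e, c, b}; register 2 → {l, m, g, h}; register 3 → {n, f}. No two conflicting variables share a register.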